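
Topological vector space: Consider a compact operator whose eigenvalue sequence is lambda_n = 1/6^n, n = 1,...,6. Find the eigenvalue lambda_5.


The eigenvalue formula gives lambda_5 = 1/6^5
= 1/7776
= 1.2860e-04

1.2860e-04


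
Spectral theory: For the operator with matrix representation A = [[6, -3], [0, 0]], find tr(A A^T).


trace(A * A^T) = sum of squares of all entries
= 6^2 + (-3)^2 + 0^2 + 0^2
= 36 + 9 + 0 + 0
= 45

45


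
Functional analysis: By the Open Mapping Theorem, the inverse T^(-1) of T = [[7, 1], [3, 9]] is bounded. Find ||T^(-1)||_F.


det(T) = 7*9 - 1*3 = 60
T^(-1) = (1/60) * [[9, -1], [-3, 7]] = [[0.1500, -0.0167], [-0.0500, 0.1167]]
||T^(-1)||_F^2 = 0.1500^2 + (-0.0167)^2 + (-0.0500)^2 + 0.1167^2 = 0.0389
||T^(-1)||_F = sqrt(0.0389) = 0.1972

0.1972


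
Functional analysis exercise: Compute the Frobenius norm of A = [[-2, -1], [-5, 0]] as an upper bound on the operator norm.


||A||_F^2 = sum a_ij^2
= (-2)^2 + (-1)^2 + (-5)^2 + 0^2
= 4 + 1 + 25 + 0 = 30
||A||_F = sqrt(30) = 5.4772

5.4772


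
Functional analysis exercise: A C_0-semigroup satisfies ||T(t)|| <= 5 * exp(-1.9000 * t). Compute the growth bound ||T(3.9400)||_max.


||T(3.9400)|| <= 5 * exp(-1.9000 * 3.9400)
= 5 * exp(-7.4860)
= 5 * 5.6088e-04
= 0.0028

0.0028


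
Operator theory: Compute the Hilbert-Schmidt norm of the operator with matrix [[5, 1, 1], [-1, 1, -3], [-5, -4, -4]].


The Hilbert-Schmidt norm is sqrt(sum of squares of all entries).
Sum of squares = 5^2 + 1^2 + 1^2 + (-1)^2 + 1^2 + (-3)^2 + (-5)^2 + (-4)^2 + (-4)^2
= 25 + 1 + 1 + 1 + 1 + 9 + 25 + 16 + 16 = 95
||T||_HS = sqrt(95) = 9.7468

9.7468


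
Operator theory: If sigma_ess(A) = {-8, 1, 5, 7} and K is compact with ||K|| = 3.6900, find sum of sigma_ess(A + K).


By Weyl's theorem, the essential spectrum is invariant under compact perturbations.
sigma_ess(A + K) = sigma_ess(A) = {-8, 1, 5, 7}
Sum = -8 + 1 + 5 + 7 = 5

5


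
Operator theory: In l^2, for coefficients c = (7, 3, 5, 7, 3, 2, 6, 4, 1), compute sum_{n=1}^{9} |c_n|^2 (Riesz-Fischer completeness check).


sum |c_n|^2 = 7^2 + 3^2 + 5^2 + 7^2 + 3^2 + 2^2 + 6^2 + 4^2 + 1^2
= 49 + 9 + 25 + 49 + 9 + 4 + 36 + 16 + 1
= 198

198


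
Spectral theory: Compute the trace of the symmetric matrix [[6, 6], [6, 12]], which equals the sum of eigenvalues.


For a self-adjoint (symmetric) matrix, the eigenvalues are real.
The sum of eigenvalues equals the trace of the matrix.
trace = 6 + 12 = 18

18


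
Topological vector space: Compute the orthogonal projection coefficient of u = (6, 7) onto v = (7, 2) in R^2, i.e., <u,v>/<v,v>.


Computing <u,v> = 6*7 + 7*2 = 56
Computing <v,v> = 7^2 + 2^2 = 53
Projection coefficient = 56/53 = 1.0566

1.0566


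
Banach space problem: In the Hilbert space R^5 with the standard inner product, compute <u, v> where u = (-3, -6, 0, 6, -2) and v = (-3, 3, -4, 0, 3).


Computing the standard inner product <u, v> = sum u_i * v_i
= -3*-3 + -6*3 + 0*-4 + 6*0 + -2*3
= 9 + -18 + 0 + 0 + -6
= -15

-15


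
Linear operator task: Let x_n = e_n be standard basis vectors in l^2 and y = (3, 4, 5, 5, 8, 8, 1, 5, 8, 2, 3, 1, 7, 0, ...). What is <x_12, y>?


x_12 = e_12 is the standard basis vector with 1 in position 12.
<x_12, y> = y_12 = 1
As n -> infinity, <x_n, y> -> 0, confirming weak convergence of (x_n) to 0.

1


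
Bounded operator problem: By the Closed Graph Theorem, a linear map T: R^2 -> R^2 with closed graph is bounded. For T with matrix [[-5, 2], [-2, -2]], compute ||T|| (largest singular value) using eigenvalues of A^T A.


A^T A = [[29, -6], [-6, 8]]
trace(A^T A) = 37, det(A^T A) = 196
discriminant = 37^2 - 4*196 = 585
Largest eigenvalue of A^T A = (trace + sqrt(disc))/2 = 30.5934
||T|| = sqrt(30.5934) = 5.5311

5.5311


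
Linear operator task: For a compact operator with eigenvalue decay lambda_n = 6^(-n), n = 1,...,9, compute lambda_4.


The eigenvalue formula gives lambda_4 = 1/6^4
= 1/1296
= 7.7160e-04

7.7160e-04


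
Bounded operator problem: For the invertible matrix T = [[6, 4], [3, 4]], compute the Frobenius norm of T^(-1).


det(T) = 6*4 - 4*3 = 12
T^(-1) = (1/12) * [[4, -4], [-3, 6]] = [[0.3333, -0.3333], [-0.2500, 0.5000]]
||T^(-1)||_F^2 = 0.3333^2 + (-0.3333)^2 + (-0.2500)^2 + 0.5000^2 = 0.5347
||T^(-1)||_F = sqrt(0.5347) = 0.7312

0.7312


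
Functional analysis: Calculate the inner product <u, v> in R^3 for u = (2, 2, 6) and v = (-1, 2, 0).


Computing the standard inner product <u, v> = sum u_i * v_i
= 2*-1 + 2*2 + 6*0
= -2 + 4 + 0
= 2

2


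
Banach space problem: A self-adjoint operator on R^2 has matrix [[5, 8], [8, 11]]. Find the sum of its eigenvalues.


For a self-adjoint (symmetric) matrix, the eigenvalues are real.
The sum of eigenvalues equals the trace of the matrix.
trace = 5 + 11 = 16

16


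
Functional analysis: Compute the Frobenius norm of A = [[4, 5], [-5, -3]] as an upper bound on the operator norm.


||A||_F^2 = sum a_ij^2
= 4^2 + 5^2 + (-5)^2 + (-3)^2
= 16 + 25 + 25 + 9 = 75
||A||_F = sqrt(75) = 8.6603

8.6603


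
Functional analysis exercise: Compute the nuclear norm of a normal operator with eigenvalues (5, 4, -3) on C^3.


For a normal operator, singular values equal |eigenvalues|.
Trace norm = sum |lambda_i| = 5 + 4 + 3
= 12

12


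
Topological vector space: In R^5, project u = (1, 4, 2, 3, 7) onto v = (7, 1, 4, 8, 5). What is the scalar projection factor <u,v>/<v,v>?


Computing <u,v> = 1*7 + 4*1 + 2*4 + 3*8 + 7*5 = 78
Computing <v,v> = 7^2 + 1^2 + 4^2 + 8^2 + 5^2 = 155
Projection coefficient = 78/155 = 0.5032

0.5032


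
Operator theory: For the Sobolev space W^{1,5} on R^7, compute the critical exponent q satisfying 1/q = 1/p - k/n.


Using the Sobolev embedding formula: 1/q = 1/p - k/n
1/q = 1/5 - 1/7 = 2/35
q = 1/(2/35) = 35/2 = 17.5000

17.5000


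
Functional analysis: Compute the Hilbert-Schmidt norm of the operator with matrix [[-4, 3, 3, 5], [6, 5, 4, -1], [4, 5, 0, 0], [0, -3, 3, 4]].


The Hilbert-Schmidt norm is sqrt(sum of squares of all entries).
Sum of squares = (-4)^2 + 3^2 + 3^2 + 5^2 + 6^2 + 5^2 + 4^2 + (-1)^2 + 4^2 + 5^2 + 0^2 + 0^2 + 0^2 + (-3)^2 + 3^2 + 4^2
= 16 + 9 + 9 + 25 + 36 + 25 + 16 + 1 + 16 + 25 + 0 + 0 + 0 + 9 + 9 + 16 = 212
||T||_HS = sqrt(212) = 14.5602

14.5602


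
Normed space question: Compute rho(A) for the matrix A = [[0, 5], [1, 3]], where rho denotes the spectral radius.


For a 2x2 matrix, eigenvalues satisfy lambda^2 - (trace)*lambda + det = 0
trace = 0 + 3 = 3
det = 0*3 - 5*1 = -5
discriminant = 3^2 - 4*(-5) = 29
spectral radius = max |eigenvalue| = 4.1926

4.1926


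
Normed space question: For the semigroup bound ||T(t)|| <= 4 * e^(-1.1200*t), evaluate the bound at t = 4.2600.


||T(4.2600)|| <= 4 * exp(-1.1200 * 4.2600)
= 4 * exp(-4.7712)
= 4 * 0.0085
= 0.0339

0.0339


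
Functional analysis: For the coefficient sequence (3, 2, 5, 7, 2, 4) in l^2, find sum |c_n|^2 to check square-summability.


sum |c_n|^2 = 3^2 + 2^2 + 5^2 + 7^2 + 2^2 + 4^2
= 9 + 4 + 25 + 49 + 4 + 16
= 107

107


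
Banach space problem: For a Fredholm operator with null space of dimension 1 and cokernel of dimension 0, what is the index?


The Fredholm index is defined as ind(T) = dim(ker T) - dim(coker T)
= 1 - 0
= 1

1


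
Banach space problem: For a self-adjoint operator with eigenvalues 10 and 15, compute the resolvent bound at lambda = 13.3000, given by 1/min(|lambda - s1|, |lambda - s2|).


dist(13.3000, {10, 15}) = min(|13.3000 - 10|, |13.3000 - 15|)
= min(3.3000, 1.7000) = 1.7000
Resolvent bound = 1/1.7000 = 0.5882

0.5882


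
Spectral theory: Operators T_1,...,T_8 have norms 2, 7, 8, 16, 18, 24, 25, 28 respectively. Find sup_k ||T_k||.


By the Uniform Boundedness Principle, the supremum of norms is finite.
sup_k ||T_k|| = max(2, 7, 8, 16, 18, 24, 25, 28) = 28

28


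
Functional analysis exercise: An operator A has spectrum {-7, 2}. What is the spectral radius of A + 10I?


Spectrum of A + 10I = {3, 12}
Spectral radius = max |lambda| over the shifted spectrum
= max(3, 12) = 12

12


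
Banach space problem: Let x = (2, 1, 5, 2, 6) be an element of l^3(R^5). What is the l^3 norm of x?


The l^3 norm = (sum |x_i|^3)^(1/3)
Sum of 3th powers = 8 + 1 + 125 + 8 + 216 = 358
||x||_3 = (358)^(1/3) = 7.1006

7.1006


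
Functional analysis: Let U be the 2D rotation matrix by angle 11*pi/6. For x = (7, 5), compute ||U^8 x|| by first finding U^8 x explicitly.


U is a rotation by theta = 11*pi/6
U^8 = rotation by 8*theta = 88*pi/6 = 4*pi/6 (mod 2*pi)
cos(4*pi/6) = -0.5000, sin(4*pi/6) = 0.8660
U^8 x = (-0.5000 * 7 - 0.8660 * 5, 0.8660 * 7 + -0.5000 * 5)
= (-7.8301, 3.5622)
||U^8 x|| = sqrt((-7.8301)^2 + 3.5622^2) = sqrt(74.0000) = 8.6023

8.6023


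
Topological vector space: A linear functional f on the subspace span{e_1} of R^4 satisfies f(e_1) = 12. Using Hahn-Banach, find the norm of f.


The norm of f is given by ||f|| = sup_{||x||=1} |f(x)|.
On span{e_1}, ||e_1|| = 1, so ||f|| = |f(e_1)| / ||e_1||
= |12| / 1 = 12.0000

12.0000


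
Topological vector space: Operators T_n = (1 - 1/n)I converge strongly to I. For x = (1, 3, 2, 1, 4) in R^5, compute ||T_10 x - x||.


T_10 x - x = (1 - 1/10)x - x = -x/10
||x|| = sqrt(31) = 5.5678
||T_10 x - x|| = ||x||/10 = 5.5678/10 = 0.5568

0.5568


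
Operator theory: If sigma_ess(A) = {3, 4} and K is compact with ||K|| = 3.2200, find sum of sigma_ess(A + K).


By Weyl's theorem, the essential spectrum is invariant under compact perturbations.
sigma_ess(A + K) = sigma_ess(A) = {3, 4}
Sum = 3 + 4 = 7

7


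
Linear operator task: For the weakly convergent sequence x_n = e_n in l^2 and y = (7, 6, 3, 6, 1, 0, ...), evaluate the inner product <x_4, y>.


x_4 = e_4 is the standard basis vector with 1 in position 4.
<x_4, y> = y_4 = 6
As n -> infinity, <x_n, y> -> 0, confirming weak convergence of (x_n) to 0.

6


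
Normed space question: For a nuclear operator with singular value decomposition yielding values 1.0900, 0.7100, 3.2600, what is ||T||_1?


The nuclear norm is the sum of all singular values.
||T||_1 = 1.0900 + 0.7100 + 3.2600
= 5.0600

5.0600


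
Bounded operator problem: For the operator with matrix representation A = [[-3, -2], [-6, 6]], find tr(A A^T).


trace(A * A^T) = sum of squares of all entries
= (-3)^2 + (-2)^2 + (-6)^2 + 6^2
= 9 + 4 + 36 + 36
= 85

85


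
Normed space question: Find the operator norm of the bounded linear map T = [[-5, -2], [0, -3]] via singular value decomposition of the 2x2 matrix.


A^T A = [[25, 10], [10, 13]]
trace(A^T A) = 38, det(A^T A) = 225
discriminant = 38^2 - 4*225 = 544
Largest eigenvalue of A^T A = (trace + sqrt(disc))/2 = 30.6619
||T|| = sqrt(30.6619) = 5.5373

5.5373


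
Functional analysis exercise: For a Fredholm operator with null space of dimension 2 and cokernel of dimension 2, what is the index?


The Fredholm index is defined as ind(T) = dim(ker T) - dim(coker T)
= 2 - 2
= 0

0


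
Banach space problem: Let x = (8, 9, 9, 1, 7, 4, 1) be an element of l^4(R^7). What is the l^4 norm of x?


The l^4 norm = (sum |x_i|^4)^(1/4)
Sum of 4th powers = 4096 + 6561 + 6561 + 1 + 2401 + 256 + 1 = 19877
||x||_4 = (19877)^(1/4) = 11.8737

11.8737


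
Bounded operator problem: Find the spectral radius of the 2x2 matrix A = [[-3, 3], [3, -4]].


For a 2x2 matrix, eigenvalues satisfy lambda^2 - (trace)*lambda + det = 0
trace = -3 + -4 = -7
det = -3*-4 - 3*3 = 3
discriminant = (-7)^2 - 4*(3) = 37
spectral radius = max |eigenvalue| = 6.5414

6.5414


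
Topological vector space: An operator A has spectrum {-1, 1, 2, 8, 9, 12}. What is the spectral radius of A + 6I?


Spectrum of A + 6I = {5, 7, 8, 14, 15, 18}
Spectral radius = max |lambda| over the shifted spectrum
= max(5, 7, 8, 14, 15, 18) = 18

18


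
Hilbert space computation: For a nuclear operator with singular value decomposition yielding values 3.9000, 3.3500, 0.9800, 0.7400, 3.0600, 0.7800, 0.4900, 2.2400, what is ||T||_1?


The nuclear norm is the sum of all singular values.
||T||_1 = 3.9000 + 3.3500 + 0.9800 + 0.7400 + 3.0600 + 0.7800 + 0.4900 + 2.2400
= 15.5400

15.5400


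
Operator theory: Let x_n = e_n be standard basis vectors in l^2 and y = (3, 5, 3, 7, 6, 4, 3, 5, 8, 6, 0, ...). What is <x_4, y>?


x_4 = e_4 is the standard basis vector with 1 in position 4.
<x_4, y> = y_4 = 7
As n -> infinity, <x_n, y> -> 0, confirming weak convergence of (x_n) to 0.

7


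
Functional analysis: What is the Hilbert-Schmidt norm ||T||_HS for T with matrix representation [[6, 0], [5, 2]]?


The Hilbert-Schmidt norm is sqrt(sum of squares of all entries).
Sum of squares = 6^2 + 0^2 + 5^2 + 2^2
= 36 + 0 + 25 + 4 = 65
||T||_HS = sqrt(65) = 8.0623

8.0623


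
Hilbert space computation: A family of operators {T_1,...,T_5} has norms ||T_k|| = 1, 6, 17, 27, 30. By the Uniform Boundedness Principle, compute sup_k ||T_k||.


By the Uniform Boundedness Principle, the supremum of norms is finite.
sup_k ||T_k|| = max(1, 6, 17, 27, 30) = 30

30


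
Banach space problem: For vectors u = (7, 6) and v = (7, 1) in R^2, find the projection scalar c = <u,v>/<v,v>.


Computing <u,v> = 7*7 + 6*1 = 55
Computing <v,v> = 7^2 + 1^2 = 50
Projection coefficient = 55/50 = 1.1000

1.1000


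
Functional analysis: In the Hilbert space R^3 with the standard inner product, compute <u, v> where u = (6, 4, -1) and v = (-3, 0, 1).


Computing the standard inner product <u, v> = sum u_i * v_i
= 6*-3 + 4*0 + -1*1
= -18 + 0 + -1
= -19

-19


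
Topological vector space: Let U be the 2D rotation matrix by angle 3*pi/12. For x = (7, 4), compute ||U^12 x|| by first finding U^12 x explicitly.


U is a rotation by theta = 3*pi/12
U^12 = rotation by 12*theta = 36*pi/12 = 12*pi/12 (mod 2*pi)
cos(12*pi/12) = -1.0000, sin(12*pi/12) = 0.0000
U^12 x = (-1.0000 * 7 - 0.0000 * 4, 0.0000 * 7 + -1.0000 * 4)
= (-7.0000, -4.0000)
||U^12 x|| = sqrt((-7.0000)^2 + (-4.0000)^2) = sqrt(65.0000) = 8.0623

8.0623


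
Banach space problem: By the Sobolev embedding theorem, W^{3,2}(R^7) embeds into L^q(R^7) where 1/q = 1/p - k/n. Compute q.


Using the Sobolev embedding formula: 1/q = 1/p - k/n
1/q = 1/2 - 3/7 = 1/14
q = 1/(1/14) = 14

14.0000


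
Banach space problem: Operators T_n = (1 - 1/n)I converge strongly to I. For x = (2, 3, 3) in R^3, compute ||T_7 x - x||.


T_7 x - x = (1 - 1/7)x - x = -x/7
||x|| = sqrt(22) = 4.6904
||T_7 x - x|| = ||x||/7 = 4.6904/7 = 0.6701

0.6701


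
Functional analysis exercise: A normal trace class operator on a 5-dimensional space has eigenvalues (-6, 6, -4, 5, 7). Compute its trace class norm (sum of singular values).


For a normal operator, singular values equal |eigenvalues|.
Trace norm = sum |lambda_i| = 6 + 6 + 4 + 5 + 7
= 28

28


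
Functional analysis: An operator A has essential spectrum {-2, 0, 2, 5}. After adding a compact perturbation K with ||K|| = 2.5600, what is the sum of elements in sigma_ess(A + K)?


By Weyl's theorem, the essential spectrum is invariant under compact perturbations.
sigma_ess(A + K) = sigma_ess(A) = {-2, 0, 2, 5}
Sum = -2 + 0 + 2 + 5 = 5

5


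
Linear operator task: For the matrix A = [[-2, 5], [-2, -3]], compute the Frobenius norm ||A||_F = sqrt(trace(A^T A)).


||A||_F^2 = sum a_ij^2
= (-2)^2 + 5^2 + (-2)^2 + (-3)^2
= 4 + 25 + 4 + 9 = 42
||A||_F = sqrt(42) = 6.4807

6.4807


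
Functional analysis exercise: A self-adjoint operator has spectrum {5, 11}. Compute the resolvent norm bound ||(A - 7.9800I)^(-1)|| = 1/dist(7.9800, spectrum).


dist(7.9800, {5, 11}) = min(|7.9800 - 5|, |7.9800 - 11|)
= min(2.9800, 3.0200) = 2.9800
Resolvent bound = 1/2.9800 = 0.3356

0.3356


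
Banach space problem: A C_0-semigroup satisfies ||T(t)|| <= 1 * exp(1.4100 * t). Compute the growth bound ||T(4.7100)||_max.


||T(4.7100)|| <= 1 * exp(1.4100 * 4.7100)
= 1 * exp(6.6411)
= 1 * 765.9371
= 765.9371

765.9371


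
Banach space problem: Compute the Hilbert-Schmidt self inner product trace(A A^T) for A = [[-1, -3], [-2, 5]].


trace(A * A^T) = sum of squares of all entries
= (-1)^2 + (-3)^2 + (-2)^2 + 5^2
= 1 + 9 + 4 + 25
= 39

39


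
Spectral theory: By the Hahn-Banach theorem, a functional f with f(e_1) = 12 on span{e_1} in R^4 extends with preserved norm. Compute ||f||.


The norm of f is given by ||f|| = sup_{||x||=1} |f(x)|.
On span{e_1}, ||e_1|| = 1, so ||f|| = |f(e_1)| / ||e_1||
= |12| / 1 = 12.0000

12.0000


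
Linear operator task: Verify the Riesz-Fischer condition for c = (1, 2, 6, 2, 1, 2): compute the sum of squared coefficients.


sum |c_n|^2 = 1^2 + 2^2 + 6^2 + 2^2 + 1^2 + 2^2
= 1 + 4 + 36 + 4 + 1 + 4
= 50

50


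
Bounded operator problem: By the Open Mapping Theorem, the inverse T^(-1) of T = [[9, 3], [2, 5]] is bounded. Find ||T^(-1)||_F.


det(T) = 9*5 - 3*2 = 39
T^(-1) = (1/39) * [[5, -3], [-2, 9]] = [[0.1282, -0.0769], [-0.0513, 0.2308]]
||T^(-1)||_F^2 = 0.1282^2 + (-0.0769)^2 + (-0.0513)^2 + 0.2308^2 = 0.0782
||T^(-1)||_F = sqrt(0.0782) = 0.2797

0.2797


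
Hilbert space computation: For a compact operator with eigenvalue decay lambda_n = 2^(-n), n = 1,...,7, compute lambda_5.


The eigenvalue formula gives lambda_5 = 1/2^5
= 1/32
= 0.0312

0.0312


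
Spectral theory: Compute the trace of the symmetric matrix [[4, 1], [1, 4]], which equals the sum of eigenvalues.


For a self-adjoint (symmetric) matrix, the eigenvalues are real.
The sum of eigenvalues equals the trace of the matrix.
trace = 4 + 4 = 8

8


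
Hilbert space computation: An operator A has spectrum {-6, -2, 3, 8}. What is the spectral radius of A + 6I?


Spectrum of A + 6I = {0, 4, 9, 14}
Spectral radius = max |lambda| over the shifted spectrum
= max(0, 4, 9, 14) = 14

14


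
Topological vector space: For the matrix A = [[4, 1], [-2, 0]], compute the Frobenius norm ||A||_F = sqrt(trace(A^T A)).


||A||_F^2 = sum a_ij^2
= 4^2 + 1^2 + (-2)^2 + 0^2
= 16 + 1 + 4 + 0 = 21
||A||_F = sqrt(21) = 4.5826

4.5826


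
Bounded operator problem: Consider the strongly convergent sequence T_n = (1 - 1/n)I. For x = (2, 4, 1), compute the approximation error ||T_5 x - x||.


T_5 x - x = (1 - 1/5)x - x = -x/5
||x|| = sqrt(21) = 4.5826
||T_5 x - x|| = ||x||/5 = 4.5826/5 = 0.9165

0.9165


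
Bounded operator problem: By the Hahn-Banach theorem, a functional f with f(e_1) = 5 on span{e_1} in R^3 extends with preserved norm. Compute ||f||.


The norm of f is given by ||f|| = sup_{||x||=1} |f(x)|.
On span{e_1}, ||e_1|| = 1, so ||f|| = |f(e_1)| / ||e_1||
= |5| / 1 = 5.0000

5.0000


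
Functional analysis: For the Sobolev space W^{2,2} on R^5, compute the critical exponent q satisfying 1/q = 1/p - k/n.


Using the Sobolev embedding formula: 1/q = 1/p - k/n
1/q = 1/2 - 2/5 = 1/10
q = 1/(1/10) = 10

10.0000


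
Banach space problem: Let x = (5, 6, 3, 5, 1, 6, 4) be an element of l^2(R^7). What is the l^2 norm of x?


The l^2 norm = (sum |x_i|^2)^(1/2)
Sum of 2th powers = 25 + 36 + 9 + 25 + 1 + 36 + 16 = 148
||x||_2 = (148)^(1/2) = 12.1655

12.1655


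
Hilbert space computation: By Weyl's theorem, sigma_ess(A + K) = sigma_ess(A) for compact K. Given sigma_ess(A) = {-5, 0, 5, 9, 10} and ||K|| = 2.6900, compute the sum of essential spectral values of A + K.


By Weyl's theorem, the essential spectrum is invariant under compact perturbations.
sigma_ess(A + K) = sigma_ess(A) = {-5, 0, 5, 9, 10}
Sum = -5 + 0 + 5 + 9 + 10 = 19

19


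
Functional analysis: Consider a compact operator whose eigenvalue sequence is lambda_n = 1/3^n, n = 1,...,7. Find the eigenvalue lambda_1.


The eigenvalue formula gives lambda_1 = 1/3^1
= 1/3
= 0.3333

0.3333


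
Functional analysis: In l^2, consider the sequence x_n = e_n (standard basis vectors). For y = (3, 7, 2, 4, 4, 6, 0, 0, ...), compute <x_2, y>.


x_2 = e_2 is the standard basis vector with 1 in position 2.
<x_2, y> = y_2 = 7
As n -> infinity, <x_n, y> -> 0, confirming weak convergence of (x_n) to 0.

7


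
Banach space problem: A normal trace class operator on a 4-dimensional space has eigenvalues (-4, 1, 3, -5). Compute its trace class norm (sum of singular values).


For a normal operator, singular values equal |eigenvalues|.
Trace norm = sum |lambda_i| = 4 + 1 + 3 + 5
= 13

13


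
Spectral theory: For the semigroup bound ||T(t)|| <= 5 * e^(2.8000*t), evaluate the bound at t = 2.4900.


||T(2.4900)|| <= 5 * exp(2.8000 * 2.4900)
= 5 * exp(6.9720)
= 5 * 1066.3533
= 5331.7666

5331.7666


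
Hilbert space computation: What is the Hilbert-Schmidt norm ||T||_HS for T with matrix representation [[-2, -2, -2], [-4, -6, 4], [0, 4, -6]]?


The Hilbert-Schmidt norm is sqrt(sum of squares of all entries).
Sum of squares = (-2)^2 + (-2)^2 + (-2)^2 + (-4)^2 + (-6)^2 + 4^2 + 0^2 + 4^2 + (-6)^2
= 4 + 4 + 4 + 16 + 36 + 16 + 0 + 16 + 36 = 132
||T||_HS = sqrt(132) = 11.4891

11.4891


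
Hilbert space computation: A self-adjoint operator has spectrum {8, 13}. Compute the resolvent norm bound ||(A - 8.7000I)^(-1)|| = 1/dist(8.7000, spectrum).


dist(8.7000, {8, 13}) = min(|8.7000 - 8|, |8.7000 - 13|)
= min(0.7000, 4.3000) = 0.7000
Resolvent bound = 1/0.7000 = 1.4286

1.4286


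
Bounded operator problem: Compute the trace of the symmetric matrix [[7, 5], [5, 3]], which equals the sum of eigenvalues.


For a self-adjoint (symmetric) matrix, the eigenvalues are real.
The sum of eigenvalues equals the trace of the matrix.
trace = 7 + 3 = 10

10


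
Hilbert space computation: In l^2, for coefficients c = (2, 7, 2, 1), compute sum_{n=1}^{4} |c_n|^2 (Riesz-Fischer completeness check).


sum |c_n|^2 = 2^2 + 7^2 + 2^2 + 1^2
= 4 + 49 + 4 + 1
= 58

58


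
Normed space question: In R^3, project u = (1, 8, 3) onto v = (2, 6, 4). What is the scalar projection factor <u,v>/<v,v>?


Computing <u,v> = 1*2 + 8*6 + 3*4 = 62
Computing <v,v> = 2^2 + 6^2 + 4^2 = 56
Projection coefficient = 62/56 = 1.1071

1.1071


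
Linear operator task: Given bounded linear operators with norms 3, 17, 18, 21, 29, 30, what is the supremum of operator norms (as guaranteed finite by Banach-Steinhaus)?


By the Uniform Boundedness Principle, the supremum of norms is finite.
sup_k ||T_k|| = max(3, 17, 18, 21, 29, 30) = 30

30


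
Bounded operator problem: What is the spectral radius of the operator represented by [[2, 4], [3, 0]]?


For a 2x2 matrix, eigenvalues satisfy lambda^2 - (trace)*lambda + det = 0
trace = 2 + 0 = 2
det = 2*0 - 4*3 = -12
discriminant = 2^2 - 4*(-12) = 52
spectral radius = max |eigenvalue| = 4.6056

4.6056


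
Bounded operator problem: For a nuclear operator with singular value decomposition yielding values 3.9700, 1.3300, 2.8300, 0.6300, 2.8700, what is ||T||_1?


The nuclear norm is the sum of all singular values.
||T||_1 = 3.9700 + 1.3300 + 2.8300 + 0.6300 + 2.8700
= 11.6300

11.6300


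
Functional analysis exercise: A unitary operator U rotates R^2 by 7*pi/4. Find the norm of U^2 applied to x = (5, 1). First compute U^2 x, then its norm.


U is a rotation by theta = 7*pi/4
U^2 = rotation by 2*theta = 14*pi/4 = 6*pi/4 (mod 2*pi)
cos(6*pi/4) = 0.0000, sin(6*pi/4) = -1.0000
U^2 x = (0.0000 * 5 - -1.0000 * 1, -1.0000 * 5 + 0.0000 * 1)
= (1.0000, -5.0000)
||U^2 x|| = sqrt(1.0000^2 + (-5.0000)^2) = sqrt(26.0000) = 5.0990

5.0990


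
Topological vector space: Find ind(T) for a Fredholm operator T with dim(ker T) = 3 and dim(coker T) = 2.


The Fredholm index is defined as ind(T) = dim(ker T) - dim(coker T)
= 3 - 2
= 1

1


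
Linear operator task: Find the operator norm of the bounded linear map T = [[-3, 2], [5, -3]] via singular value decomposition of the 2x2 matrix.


A^T A = [[34, -21], [-21, 13]]
trace(A^T A) = 47, det(A^T A) = 1
discriminant = 47^2 - 4*1 = 2205
Largest eigenvalue of A^T A = (trace + sqrt(disc))/2 = 46.9787
||T|| = sqrt(46.9787) = 6.8541

6.8541


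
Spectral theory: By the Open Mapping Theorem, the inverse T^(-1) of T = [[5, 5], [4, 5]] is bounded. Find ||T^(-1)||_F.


det(T) = 5*5 - 5*4 = 5
T^(-1) = (1/5) * [[5, -5], [-4, 5]] = [[1.0000, -1.0000], [-0.8000, 1.0000]]
||T^(-1)||_F^2 = 1.0000^2 + (-1.0000)^2 + (-0.8000)^2 + 1.0000^2 = 3.6400
||T^(-1)||_F = sqrt(3.6400) = 1.9079

1.9079


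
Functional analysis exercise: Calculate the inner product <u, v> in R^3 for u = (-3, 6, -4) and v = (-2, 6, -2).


Computing the standard inner product <u, v> = sum u_i * v_i
= -3*-2 + 6*6 + -4*-2
= 6 + 36 + 8
= 50

50


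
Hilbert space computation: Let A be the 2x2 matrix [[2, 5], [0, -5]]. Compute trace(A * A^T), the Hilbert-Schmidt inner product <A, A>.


trace(A * A^T) = sum of squares of all entries
= 2^2 + 5^2 + 0^2 + (-5)^2
= 4 + 25 + 0 + 25
= 54

54


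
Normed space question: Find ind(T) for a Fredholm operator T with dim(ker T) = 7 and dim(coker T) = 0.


The Fredholm index is defined as ind(T) = dim(ker T) - dim(coker T)
= 7 - 0
= 7

7


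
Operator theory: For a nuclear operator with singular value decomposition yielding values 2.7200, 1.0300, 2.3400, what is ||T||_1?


The nuclear norm is the sum of all singular values.
||T||_1 = 2.7200 + 1.0300 + 2.3400
= 6.0900

6.0900


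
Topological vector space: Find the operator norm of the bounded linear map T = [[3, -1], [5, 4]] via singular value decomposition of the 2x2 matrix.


A^T A = [[34, 17], [17, 17]]
trace(A^T A) = 51, det(A^T A) = 289
discriminant = 51^2 - 4*289 = 1445
Largest eigenvalue of A^T A = (trace + sqrt(disc))/2 = 44.5066
||T|| = sqrt(44.5066) = 6.6713

6.6713


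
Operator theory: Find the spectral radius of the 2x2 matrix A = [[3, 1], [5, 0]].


For a 2x2 matrix, eigenvalues satisfy lambda^2 - (trace)*lambda + det = 0
trace = 3 + 0 = 3
det = 3*0 - 1*5 = -5
discriminant = 3^2 - 4*(-5) = 29
spectral radius = max |eigenvalue| = 4.1926

4.1926


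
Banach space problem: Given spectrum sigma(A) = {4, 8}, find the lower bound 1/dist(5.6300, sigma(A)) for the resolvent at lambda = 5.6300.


dist(5.6300, {4, 8}) = min(|5.6300 - 4|, |5.6300 - 8|)
= min(1.6300, 2.3700) = 1.6300
Resolvent bound = 1/1.6300 = 0.6135

0.6135


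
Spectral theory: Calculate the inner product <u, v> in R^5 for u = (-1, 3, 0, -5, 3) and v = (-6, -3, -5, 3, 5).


Computing the standard inner product <u, v> = sum u_i * v_i
= -1*-6 + 3*-3 + 0*-5 + -5*3 + 3*5
= 6 + -9 + 0 + -15 + 15
= -3

-3


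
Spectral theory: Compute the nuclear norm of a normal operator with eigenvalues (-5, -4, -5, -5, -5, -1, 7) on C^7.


For a normal operator, singular values equal |eigenvalues|.
Trace norm = sum |lambda_i| = 5 + 4 + 5 + 5 + 5 + 1 + 7
= 32

32


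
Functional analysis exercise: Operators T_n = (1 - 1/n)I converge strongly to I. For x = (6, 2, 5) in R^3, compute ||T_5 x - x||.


T_5 x - x = (1 - 1/5)x - x = -x/5
||x|| = sqrt(65) = 8.0623
||T_5 x - x|| = ||x||/5 = 8.0623/5 = 1.6125

1.6125


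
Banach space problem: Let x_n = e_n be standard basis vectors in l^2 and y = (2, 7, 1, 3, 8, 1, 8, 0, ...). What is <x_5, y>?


x_5 = e_5 is the standard basis vector with 1 in position 5.
<x_5, y> = y_5 = 8
As n -> infinity, <x_n, y> -> 0, confirming weak convergence of (x_n) to 0.

8


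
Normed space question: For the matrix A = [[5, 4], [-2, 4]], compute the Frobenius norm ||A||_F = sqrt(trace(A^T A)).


||A||_F^2 = sum a_ij^2
= 5^2 + 4^2 + (-2)^2 + 4^2
= 25 + 16 + 4 + 16 = 61
||A||_F = sqrt(61) = 7.8102

7.8102


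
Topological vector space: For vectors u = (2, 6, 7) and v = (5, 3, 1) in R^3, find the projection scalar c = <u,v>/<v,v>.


Computing <u,v> = 2*5 + 6*3 + 7*1 = 35
Computing <v,v> = 5^2 + 3^2 + 1^2 = 35
Projection coefficient = 35/35 = 1.0000

1.0000


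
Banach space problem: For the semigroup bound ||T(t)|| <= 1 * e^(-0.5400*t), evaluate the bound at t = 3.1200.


||T(3.1200)|| <= 1 * exp(-0.5400 * 3.1200)
= 1 * exp(-1.6848)
= 1 * 0.1855
= 0.1855

0.1855


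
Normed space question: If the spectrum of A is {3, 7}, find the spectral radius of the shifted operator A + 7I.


Spectrum of A + 7I = {10, 14}
Spectral radius = max |lambda| over the shifted spectrum
= max(10, 14) = 14

14


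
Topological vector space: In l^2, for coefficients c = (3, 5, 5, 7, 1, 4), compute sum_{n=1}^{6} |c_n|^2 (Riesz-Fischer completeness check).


sum |c_n|^2 = 3^2 + 5^2 + 5^2 + 7^2 + 1^2 + 4^2
= 9 + 25 + 25 + 49 + 1 + 16
= 125

125


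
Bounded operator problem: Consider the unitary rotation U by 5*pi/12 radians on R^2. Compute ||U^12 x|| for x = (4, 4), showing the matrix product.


U is a rotation by theta = 5*pi/12
U^12 = rotation by 12*theta = 60*pi/12 = 12*pi/12 (mod 2*pi)
cos(12*pi/12) = -1.0000, sin(12*pi/12) = 0.0000
U^12 x = (-1.0000 * 4 - 0.0000 * 4, 0.0000 * 4 + -1.0000 * 4)
= (-4.0000, -4.0000)
||U^12 x|| = sqrt((-4.0000)^2 + (-4.0000)^2) = sqrt(32.0000) = 5.6569

5.6569


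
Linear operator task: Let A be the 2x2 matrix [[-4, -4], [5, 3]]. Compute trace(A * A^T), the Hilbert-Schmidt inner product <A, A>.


trace(A * A^T) = sum of squares of all entries
= (-4)^2 + (-4)^2 + 5^2 + 3^2
= 16 + 16 + 25 + 9
= 66

66


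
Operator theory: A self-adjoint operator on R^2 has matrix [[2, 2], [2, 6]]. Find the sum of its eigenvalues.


For a self-adjoint (symmetric) matrix, the eigenvalues are real.
The sum of eigenvalues equals the trace of the matrix.
trace = 2 + 6 = 8

8


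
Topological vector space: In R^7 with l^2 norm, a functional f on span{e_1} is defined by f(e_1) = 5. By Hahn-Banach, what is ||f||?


The norm of f is given by ||f|| = sup_{||x||=1} |f(x)|.
On span{e_1}, ||e_1|| = 1, so ||f|| = |f(e_1)| / ||e_1||
= |5| / 1 = 5.0000

5.0000


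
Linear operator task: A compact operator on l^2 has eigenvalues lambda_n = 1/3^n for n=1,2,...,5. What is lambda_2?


The eigenvalue formula gives lambda_2 = 1/3^2
= 1/9
= 0.1111

0.1111


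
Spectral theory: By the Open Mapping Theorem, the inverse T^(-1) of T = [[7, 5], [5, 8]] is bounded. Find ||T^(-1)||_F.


det(T) = 7*8 - 5*5 = 31
T^(-1) = (1/31) * [[8, -5], [-5, 7]] = [[0.2581, -0.1613], [-0.1613, 0.2258]]
||T^(-1)||_F^2 = 0.2581^2 + (-0.1613)^2 + (-0.1613)^2 + 0.2258^2 = 0.1696
||T^(-1)||_F = sqrt(0.1696) = 0.4118

0.4118


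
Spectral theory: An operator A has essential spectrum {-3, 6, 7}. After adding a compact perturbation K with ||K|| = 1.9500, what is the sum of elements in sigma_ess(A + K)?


By Weyl's theorem, the essential spectrum is invariant under compact perturbations.
sigma_ess(A + K) = sigma_ess(A) = {-3, 6, 7}
Sum = -3 + 6 + 7 = 10

10


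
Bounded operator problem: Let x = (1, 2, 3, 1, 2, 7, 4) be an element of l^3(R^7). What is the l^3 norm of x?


The l^3 norm = (sum |x_i|^3)^(1/3)
Sum of 3th powers = 1 + 8 + 27 + 1 + 8 + 343 + 64 = 452
||x||_3 = (452)^(1/3) = 7.6744

7.6744


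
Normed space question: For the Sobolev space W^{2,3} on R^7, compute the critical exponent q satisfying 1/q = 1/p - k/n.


Using the Sobolev embedding formula: 1/q = 1/p - k/n
1/q = 1/3 - 2/7 = 1/21
q = 1/(1/21) = 21

21.0000


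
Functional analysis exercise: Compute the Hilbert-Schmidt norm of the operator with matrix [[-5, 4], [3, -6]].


The Hilbert-Schmidt norm is sqrt(sum of squares of all entries).
Sum of squares = (-5)^2 + 4^2 + 3^2 + (-6)^2
= 25 + 16 + 9 + 36 = 86
||T||_HS = sqrt(86) = 9.2736

9.2736


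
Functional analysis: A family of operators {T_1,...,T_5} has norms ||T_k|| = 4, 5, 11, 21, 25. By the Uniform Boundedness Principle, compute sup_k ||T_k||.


By the Uniform Boundedness Principle, the supremum of norms is finite.
sup_k ||T_k|| = max(4, 5, 11, 21, 25) = 25

25


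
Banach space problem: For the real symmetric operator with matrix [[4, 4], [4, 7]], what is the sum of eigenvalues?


For a self-adjoint (symmetric) matrix, the eigenvalues are real.
The sum of eigenvalues equals the trace of the matrix.
trace = 4 + 7 = 11

11


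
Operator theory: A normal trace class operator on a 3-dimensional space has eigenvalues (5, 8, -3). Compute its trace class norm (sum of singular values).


For a normal operator, singular values equal |eigenvalues|.
Trace norm = sum |lambda_i| = 5 + 8 + 3
= 16

16


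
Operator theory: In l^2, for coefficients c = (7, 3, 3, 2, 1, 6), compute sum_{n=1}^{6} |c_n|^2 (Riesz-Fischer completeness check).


sum |c_n|^2 = 7^2 + 3^2 + 3^2 + 2^2 + 1^2 + 6^2
= 49 + 9 + 9 + 4 + 1 + 36
= 108

108


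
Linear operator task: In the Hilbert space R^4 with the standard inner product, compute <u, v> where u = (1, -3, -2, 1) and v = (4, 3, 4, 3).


Computing the standard inner product <u, v> = sum u_i * v_i
= 1*4 + -3*3 + -2*4 + 1*3
= 4 + -9 + -8 + 3
= -10

-10


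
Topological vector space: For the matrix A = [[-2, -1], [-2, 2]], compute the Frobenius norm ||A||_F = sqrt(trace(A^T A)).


||A||_F^2 = sum a_ij^2
= (-2)^2 + (-1)^2 + (-2)^2 + 2^2
= 4 + 1 + 4 + 4 = 13
||A||_F = sqrt(13) = 3.6056

3.6056


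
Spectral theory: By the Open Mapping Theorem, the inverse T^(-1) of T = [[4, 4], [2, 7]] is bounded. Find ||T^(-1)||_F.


det(T) = 4*7 - 4*2 = 20
T^(-1) = (1/20) * [[7, -4], [-2, 4]] = [[0.3500, -0.2000], [-0.1000, 0.2000]]
||T^(-1)||_F^2 = 0.3500^2 + (-0.2000)^2 + (-0.1000)^2 + 0.2000^2 = 0.2125
||T^(-1)||_F = sqrt(0.2125) = 0.4610

0.4610


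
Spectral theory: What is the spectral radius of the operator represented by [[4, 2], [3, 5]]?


For a 2x2 matrix, eigenvalues satisfy lambda^2 - (trace)*lambda + det = 0
trace = 4 + 5 = 9
det = 4*5 - 2*3 = 14
discriminant = 9^2 - 4*(14) = 25
spectral radius = max |eigenvalue| = 7.0000

7.0000


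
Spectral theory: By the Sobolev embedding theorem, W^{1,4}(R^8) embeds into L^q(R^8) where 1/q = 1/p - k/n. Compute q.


Using the Sobolev embedding formula: 1/q = 1/p - k/n
1/q = 1/4 - 1/8 = 1/8
q = 1/(1/8) = 8

8.0000


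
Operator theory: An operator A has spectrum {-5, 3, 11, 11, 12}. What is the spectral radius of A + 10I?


Spectrum of A + 10I = {5, 13, 21, 21, 22}
Spectral radius = max |lambda| over the shifted spectrum
= max(5, 13, 21, 21, 22) = 22

22


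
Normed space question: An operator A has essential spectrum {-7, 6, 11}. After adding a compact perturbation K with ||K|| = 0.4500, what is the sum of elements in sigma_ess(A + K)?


By Weyl's theorem, the essential spectrum is invariant under compact perturbations.
sigma_ess(A + K) = sigma_ess(A) = {-7, 6, 11}
Sum = -7 + 6 + 11 = 10

10


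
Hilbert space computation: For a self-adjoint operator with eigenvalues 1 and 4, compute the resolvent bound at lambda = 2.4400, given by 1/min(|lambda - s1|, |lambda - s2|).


dist(2.4400, {1, 4}) = min(|2.4400 - 1|, |2.4400 - 4|)
= min(1.4400, 1.5600) = 1.4400
Resolvent bound = 1/1.4400 = 0.6944

0.6944


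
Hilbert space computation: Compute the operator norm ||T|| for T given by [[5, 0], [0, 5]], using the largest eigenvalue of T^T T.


A^T A = [[25, 0], [0, 25]]
trace(A^T A) = 50, det(A^T A) = 625
discriminant = 50^2 - 4*625 = 0
Largest eigenvalue of A^T A = (trace + sqrt(disc))/2 = 25.0000
||T|| = sqrt(25.0000) = 5.0000

5.0000


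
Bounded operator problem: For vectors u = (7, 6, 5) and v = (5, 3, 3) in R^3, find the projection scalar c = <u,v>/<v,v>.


Computing <u,v> = 7*5 + 6*3 + 5*3 = 68
Computing <v,v> = 5^2 + 3^2 + 3^2 = 43
Projection coefficient = 68/43 = 1.5814

1.5814


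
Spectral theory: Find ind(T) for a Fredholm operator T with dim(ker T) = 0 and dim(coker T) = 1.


The Fredholm index is defined as ind(T) = dim(ker T) - dim(coker T)
= 0 - 1
= -1

-1


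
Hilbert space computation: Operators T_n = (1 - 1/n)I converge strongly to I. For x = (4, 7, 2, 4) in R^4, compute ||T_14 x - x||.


T_14 x - x = (1 - 1/14)x - x = -x/14
||x|| = sqrt(85) = 9.2195
||T_14 x - x|| = ||x||/14 = 9.2195/14 = 0.6585

0.6585


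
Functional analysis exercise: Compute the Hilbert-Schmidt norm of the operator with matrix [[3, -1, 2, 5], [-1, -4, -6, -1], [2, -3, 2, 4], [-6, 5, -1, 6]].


The Hilbert-Schmidt norm is sqrt(sum of squares of all entries).
Sum of squares = 3^2 + (-1)^2 + 2^2 + 5^2 + (-1)^2 + (-4)^2 + (-6)^2 + (-1)^2 + 2^2 + (-3)^2 + 2^2 + 4^2 + (-6)^2 + 5^2 + (-1)^2 + 6^2
= 9 + 1 + 4 + 25 + 1 + 16 + 36 + 1 + 4 + 9 + 4 + 16 + 36 + 25 + 1 + 36 = 224
||T||_HS = sqrt(224) = 14.9666

14.9666


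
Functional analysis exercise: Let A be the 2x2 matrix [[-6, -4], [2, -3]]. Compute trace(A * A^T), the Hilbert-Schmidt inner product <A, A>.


trace(A * A^T) = sum of squares of all entries
= (-6)^2 + (-4)^2 + 2^2 + (-3)^2
= 36 + 16 + 4 + 9
= 65

65


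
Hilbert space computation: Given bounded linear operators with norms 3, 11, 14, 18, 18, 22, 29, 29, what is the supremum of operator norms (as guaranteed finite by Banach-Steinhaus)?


By the Uniform Boundedness Principle, the supremum of norms is finite.
sup_k ||T_k|| = max(3, 11, 14, 18, 18, 22, 29, 29) = 29

29


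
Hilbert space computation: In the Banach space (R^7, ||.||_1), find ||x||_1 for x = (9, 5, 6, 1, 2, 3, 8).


The l^1 norm equals the sum of absolute values of all components.
||x||_1 = 9 + 5 + 6 + 1 + 2 + 3 + 8
= 34

34.0000


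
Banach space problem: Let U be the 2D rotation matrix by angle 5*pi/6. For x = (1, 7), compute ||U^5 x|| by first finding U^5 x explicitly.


U is a rotation by theta = 5*pi/6
U^5 = rotation by 5*theta = 25*pi/6 = 1*pi/6 (mod 2*pi)
cos(1*pi/6) = 0.8660, sin(1*pi/6) = 0.5000
U^5 x = (0.8660 * 1 - 0.5000 * 7, 0.5000 * 1 + 0.8660 * 7)
= (-2.6340, 6.5622)
||U^5 x|| = sqrt((-2.6340)^2 + 6.5622^2) = sqrt(50.0000) = 7.0711

7.0711


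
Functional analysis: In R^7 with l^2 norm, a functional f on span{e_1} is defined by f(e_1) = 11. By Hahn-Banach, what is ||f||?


The norm of f is given by ||f|| = sup_{||x||=1} |f(x)|.
On span{e_1}, ||e_1|| = 1, so ||f|| = |f(e_1)| / ||e_1||
= |11| / 1 = 11.0000

11.0000


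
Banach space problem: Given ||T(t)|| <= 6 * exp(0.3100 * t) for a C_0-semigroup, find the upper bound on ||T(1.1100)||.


||T(1.1100)|| <= 6 * exp(0.3100 * 1.1100)
= 6 * exp(0.3441)
= 6 * 1.4107
= 8.4643

8.4643


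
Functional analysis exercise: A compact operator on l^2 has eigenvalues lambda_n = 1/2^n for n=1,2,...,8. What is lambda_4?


The eigenvalue formula gives lambda_4 = 1/2^4
= 1/16
= 0.0625

0.0625


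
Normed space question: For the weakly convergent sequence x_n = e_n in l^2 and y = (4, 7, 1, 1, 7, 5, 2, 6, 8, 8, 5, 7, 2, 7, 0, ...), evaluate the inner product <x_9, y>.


x_9 = e_9 is the standard basis vector with 1 in position 9.
<x_9, y> = y_9 = 8
As n -> infinity, <x_n, y> -> 0, confirming weak convergence of (x_n) to 0.

8


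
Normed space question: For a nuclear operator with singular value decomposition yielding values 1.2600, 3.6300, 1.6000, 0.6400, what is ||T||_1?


The nuclear norm is the sum of all singular values.
||T||_1 = 1.2600 + 3.6300 + 1.6000 + 0.6400
= 7.1300

7.1300


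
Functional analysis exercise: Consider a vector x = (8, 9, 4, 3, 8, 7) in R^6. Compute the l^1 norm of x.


The l^1 norm equals the sum of absolute values of all components.
||x||_1 = 8 + 9 + 4 + 3 + 8 + 7
= 39

39.0000


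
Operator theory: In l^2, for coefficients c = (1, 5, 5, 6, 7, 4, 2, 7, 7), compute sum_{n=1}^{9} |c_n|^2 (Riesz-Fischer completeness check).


sum |c_n|^2 = 1^2 + 5^2 + 5^2 + 6^2 + 7^2 + 4^2 + 2^2 + 7^2 + 7^2
= 1 + 25 + 25 + 36 + 49 + 16 + 4 + 49 + 49
= 254

254


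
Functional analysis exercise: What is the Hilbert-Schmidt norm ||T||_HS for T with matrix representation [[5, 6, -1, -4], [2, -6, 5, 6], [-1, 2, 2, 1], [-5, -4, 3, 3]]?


The Hilbert-Schmidt norm is sqrt(sum of squares of all entries).
Sum of squares = 5^2 + 6^2 + (-1)^2 + (-4)^2 + 2^2 + (-6)^2 + 5^2 + 6^2 + (-1)^2 + 2^2 + 2^2 + 1^2 + (-5)^2 + (-4)^2 + 3^2 + 3^2
= 25 + 36 + 1 + 16 + 4 + 36 + 25 + 36 + 1 + 4 + 4 + 1 + 25 + 16 + 9 + 9 = 248
||T||_HS = sqrt(248) = 15.7480

15.7480


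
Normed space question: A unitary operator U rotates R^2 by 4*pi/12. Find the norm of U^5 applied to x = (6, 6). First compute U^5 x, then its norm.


U is a rotation by theta = 4*pi/12
U^5 = rotation by 5*theta = 20*pi/12
cos(20*pi/12) = 0.5000, sin(20*pi/12) = -0.8660
U^5 x = (0.5000 * 6 - -0.8660 * 6, -0.8660 * 6 + 0.5000 * 6)
= (8.1962, -2.1962)
||U^5 x|| = sqrt(8.1962^2 + (-2.1962)^2) = sqrt(72.0000) = 8.4853

8.4853
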